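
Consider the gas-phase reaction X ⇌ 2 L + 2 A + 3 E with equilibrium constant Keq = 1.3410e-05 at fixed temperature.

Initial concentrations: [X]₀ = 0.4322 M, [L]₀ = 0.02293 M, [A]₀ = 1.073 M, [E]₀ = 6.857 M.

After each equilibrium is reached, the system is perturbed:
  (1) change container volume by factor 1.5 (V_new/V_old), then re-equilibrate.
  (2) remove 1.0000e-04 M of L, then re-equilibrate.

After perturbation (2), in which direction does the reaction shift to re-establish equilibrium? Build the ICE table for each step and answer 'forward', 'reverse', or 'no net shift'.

Direction: forward

Q₀ = 0.4516 vs Keq = 1.3410e-05 ⇒ Q>K, reverse
Step 1:
                   X          L          A          E
  I           0.4322    0.02293      1.073      6.857
  C           0.0114    -0.0228    -0.0228    -0.0342
  E           0.4436 1.3031e-04       1.05      6.823
  solve Keq expr → x = -0.0114; check Q = 1.3410e-05
Then change container volume by factor 1.5 (V_new/V_old).
Step 2:
                   X          L          A          E
  I           0.2957 8.6877e-05     0.7001      4.549
  C       -1.0308e-04 2.0616e-04 2.0616e-04 3.0925e-04
  E           0.2956 2.9304e-04     0.7003      4.549
  solve Keq expr → x = 1.0308e-04; check Q = 1.3410e-05
Then remove 1.0000e-04 M of L.
Step 3:
                   X          L          A          E
  I           0.2956 1.9304e-04     0.7003      4.549
  C       -4.9959e-05 9.9919e-05 9.9919e-05 1.4988e-04
  E           0.2956 2.9296e-04     0.7004      4.549
  solve Keq expr → x = 4.9959e-05; check Q = 1.3410e-05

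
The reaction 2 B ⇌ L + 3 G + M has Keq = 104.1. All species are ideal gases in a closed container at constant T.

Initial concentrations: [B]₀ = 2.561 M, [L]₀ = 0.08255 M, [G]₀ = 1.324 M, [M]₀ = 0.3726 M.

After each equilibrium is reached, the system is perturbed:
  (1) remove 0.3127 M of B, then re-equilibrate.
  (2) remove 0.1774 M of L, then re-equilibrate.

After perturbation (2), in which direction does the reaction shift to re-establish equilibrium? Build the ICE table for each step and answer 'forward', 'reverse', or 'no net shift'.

Direction: forward

Q₀ = 0.01088 vs Keq = 104.1 ⇒ Q<K, forward
Step 1:
                    B           L           G           M
  init          2.561     0.08255       1.324      0.3726
  Δ            -1.734       0.867       2.601       0.867
  eq           0.8269      0.9496       3.925        1.24
  solve Keq expr → x = 0.867; check Q = 104.1
Then remove 0.3127 M of B.
Step 2:
                    B           L           G           M
  init         0.5142      0.9496       3.925        1.24
  Δ            0.1724    -0.08621     -0.2586    -0.08621
  eq           0.6867      0.8634       3.666       1.153
  solve Keq expr → x = -0.08621; check Q = 104.1
Then remove 0.1774 M of L.
Step 3:
                    B           L           G           M
  init         0.6867       0.686       3.666       1.153
  Δ          -0.04282     0.02141     0.06423     0.02141
  eq           0.6438      0.7074       3.731       1.175
  solve Keq expr → x = 0.02141; check Q = 104.1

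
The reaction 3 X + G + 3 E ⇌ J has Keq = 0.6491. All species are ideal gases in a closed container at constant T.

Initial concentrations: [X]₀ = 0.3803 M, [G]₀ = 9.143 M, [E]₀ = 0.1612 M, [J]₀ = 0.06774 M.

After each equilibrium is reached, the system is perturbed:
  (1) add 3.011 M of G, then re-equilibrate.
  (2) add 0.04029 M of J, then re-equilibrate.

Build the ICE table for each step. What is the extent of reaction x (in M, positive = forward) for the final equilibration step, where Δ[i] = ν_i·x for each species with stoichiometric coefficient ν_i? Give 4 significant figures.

Q₀ = 32.16 vs Keq = 0.6491 ⇒ Q>K, reverse
Step 1:
                   X          G          E          J
  init        0.3803      9.143     0.1612    0.06774
  Δ           0.1373    0.04575     0.1373   -0.04575
  eq          0.5176      9.189     0.2985    0.02199
  solve Keq expr → x = -0.04575; check Q = 0.6491
Then add 3.011 M of G.
Step 2:
                   X          G          E          J
  init        0.5176       12.2     0.2985    0.02199
  Δ        -0.009365  -0.003122  -0.009365   0.003122
  eq          0.5082       12.2     0.2891    0.02511
  solve Keq expr → x = 0.003122; check Q = 0.6491
Then add 0.04029 M of J.
Step 3:
                   X          G          E          J
  init        0.5082       12.2     0.2891     0.0654
  Δ          0.04533    0.01511    0.04533   -0.01511
  eq          0.5535      12.21     0.3344    0.05029
  solve Keq expr → x = -0.01511; check Q = 0.6491

x = -0.01511 M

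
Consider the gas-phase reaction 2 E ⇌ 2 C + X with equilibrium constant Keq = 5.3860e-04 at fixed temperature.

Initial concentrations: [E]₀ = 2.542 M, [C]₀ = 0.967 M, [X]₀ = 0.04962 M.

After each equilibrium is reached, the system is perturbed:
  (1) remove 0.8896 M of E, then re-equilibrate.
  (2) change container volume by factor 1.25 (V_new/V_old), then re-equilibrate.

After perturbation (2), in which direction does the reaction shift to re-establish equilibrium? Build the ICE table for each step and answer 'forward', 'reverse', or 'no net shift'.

Q₀ = 0.007181 vs Keq = 5.3860e-04 ⇒ Q>K, reverse
Step 1:
                   E          C          X
  init         2.542      0.967    0.04962
  Δ          0.08955   -0.08955   -0.04478
  eq           2.632     0.8774   0.004844
  solve Keq expr → x = -0.04478; check Q = 5.3860e-04
Then remove 0.8896 M of E.
Step 2:
                   E          C          X
  init         1.742     0.8774   0.004844
  Δ         0.005365  -0.005365  -0.002682
  eq           1.747     0.8721   0.002162
  solve Keq expr → x = -0.002682; check Q = 5.3860e-04
Then change container volume by factor 1.25 (V_new/V_old).
Step 3:
                   E          C          X
  init         1.398     0.6977    0.00173
  Δ       -8.4913e-04 8.4913e-04 4.2456e-04
  eq           1.397     0.6985   0.002154
  solve Keq expr → x = 4.2456e-04; check Q = 5.3860e-04

Direction: forward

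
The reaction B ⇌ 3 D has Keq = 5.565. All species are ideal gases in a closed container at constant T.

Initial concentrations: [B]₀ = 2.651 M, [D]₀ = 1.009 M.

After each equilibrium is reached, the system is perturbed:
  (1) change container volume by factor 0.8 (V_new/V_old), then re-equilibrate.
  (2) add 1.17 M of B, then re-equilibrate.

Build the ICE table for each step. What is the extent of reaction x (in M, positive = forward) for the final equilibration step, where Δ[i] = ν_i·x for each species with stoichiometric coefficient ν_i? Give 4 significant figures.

Q₀ = 0.3875 vs Keq = 5.565 ⇒ Q<K, forward
Step 1:
                   B          D
  Initial      2.651      1.009
  Change     -0.4339      1.302
  Equil        2.217      2.311
  solve Keq expr → x = 0.4339; check Q = 5.565
Then change container volume by factor 0.8 (V_new/V_old).
Step 2:
                   B          D
  Initial      2.771      2.888
  Change      0.1212    -0.3635
  Equil        2.893      2.525
  solve Keq expr → x = -0.1212; check Q = 5.565
Then add 1.17 M of B.
Step 3:
                   B          D
  Initial      4.063      2.525
  Change     -0.0936     0.2808
  Equil        3.969      2.806
  solve Keq expr → x = 0.0936; check Q = 5.565

x = 0.0936 M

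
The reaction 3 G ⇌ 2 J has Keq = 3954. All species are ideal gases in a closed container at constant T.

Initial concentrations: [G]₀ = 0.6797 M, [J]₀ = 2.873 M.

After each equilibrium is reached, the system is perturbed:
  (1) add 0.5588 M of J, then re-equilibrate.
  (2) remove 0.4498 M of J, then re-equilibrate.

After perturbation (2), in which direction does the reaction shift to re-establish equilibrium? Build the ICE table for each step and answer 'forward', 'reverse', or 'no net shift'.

Q₀ = 26.29 vs Keq = 3954 ⇒ Q<K, forward
Step 1:
                    G           J
  Initial      0.6797       2.873
  Change      -0.5414      0.3609
  Equil        0.1383       3.234
  solve Keq expr → x = 0.1805; check Q = 3954
Then add 0.5588 M of J.
Step 2:
                    G           J
  Initial      0.1383       3.793
  Change      0.01523    -0.01015
  Equil        0.1535       3.783
  solve Keq expr → x = -0.005077; check Q = 3954
Then remove 0.4498 M of J.
Step 3:
                    G           J
  Initial      0.1535       3.333
  Change      -0.0122    0.008131
  Equil        0.1413       3.341
  solve Keq expr → x = 0.004065; check Q = 3954

Direction: forward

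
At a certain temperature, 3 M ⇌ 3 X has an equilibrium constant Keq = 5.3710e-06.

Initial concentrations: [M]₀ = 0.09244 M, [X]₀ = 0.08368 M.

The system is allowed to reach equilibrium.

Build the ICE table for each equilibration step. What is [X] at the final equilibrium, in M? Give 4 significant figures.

Q₀ = 0.7418 vs Keq = 5.3710e-06 ⇒ Q>K, reverse
Step 1:
                   M          X
  Initial    0.09244    0.08368
  Change     0.08065   -0.08065
  Equil       0.1731   0.003031
  solve Keq expr → x = -0.02688; check Q = 5.3710e-06

[X]_eq = 0.003031 M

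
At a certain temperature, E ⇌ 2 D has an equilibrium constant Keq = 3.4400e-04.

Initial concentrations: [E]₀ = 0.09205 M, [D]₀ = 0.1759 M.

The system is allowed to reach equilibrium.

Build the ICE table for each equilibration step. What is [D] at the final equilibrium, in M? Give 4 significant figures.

Q₀ = 0.3361 vs Keq = 3.4400e-04 ⇒ Q>K, reverse
Step 1:
                  E         D
  init      0.09205    0.1759
  Δ         0.08406   -0.1681
  eq         0.1761  0.007783
  solve Keq expr → x = -0.08406; check Q = 3.4400e-04

[D]_eq = 0.007783 M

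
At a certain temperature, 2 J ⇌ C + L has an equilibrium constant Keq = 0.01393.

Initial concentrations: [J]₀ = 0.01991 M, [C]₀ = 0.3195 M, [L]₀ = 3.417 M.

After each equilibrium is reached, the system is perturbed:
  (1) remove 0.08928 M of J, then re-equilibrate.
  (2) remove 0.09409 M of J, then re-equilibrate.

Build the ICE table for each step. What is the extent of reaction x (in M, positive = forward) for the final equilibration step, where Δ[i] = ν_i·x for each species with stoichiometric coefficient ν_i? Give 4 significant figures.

x = -4.3576e-04 M

Q₀ = 2754 vs Keq = 0.01393 ⇒ Q>K, reverse
Step 1:
                    J           C           L
  init        0.01991      0.3195       3.417
  Δ            0.6351     -0.3176     -0.3176
  eq           0.6551    0.001929       3.099
  solve Keq expr → x = -0.3176; check Q = 0.01393
Then remove 0.08928 M of J.
Step 2:
                    J           C           L
  init         0.5658    0.001929       3.099
  Δ        9.6941e-04 -4.8471e-04 -4.8471e-04
  eq           0.5667    0.001444       3.099
  solve Keq expr → x = -4.8471e-04; check Q = 0.01393
Then remove 0.09409 M of J.
Step 3:
                    J           C           L
  init         0.4727    0.001444       3.099
  Δ        8.7151e-04 -4.3576e-04 -4.3576e-04
  eq           0.4735    0.001008       3.099
  solve Keq expr → x = -4.3576e-04; check Q = 0.01393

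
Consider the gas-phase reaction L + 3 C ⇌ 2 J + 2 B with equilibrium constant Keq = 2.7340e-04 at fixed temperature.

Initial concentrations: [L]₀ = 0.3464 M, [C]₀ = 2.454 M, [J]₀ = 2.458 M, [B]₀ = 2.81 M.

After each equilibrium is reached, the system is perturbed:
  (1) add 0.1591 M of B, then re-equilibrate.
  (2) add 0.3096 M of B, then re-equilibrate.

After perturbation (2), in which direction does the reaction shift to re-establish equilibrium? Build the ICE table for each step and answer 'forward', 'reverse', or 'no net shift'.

Direction: reverse

Q₀ = 9.319 vs Keq = 2.7340e-04 ⇒ Q>K, reverse
Step 1:
                  L         C         J         B
  init       0.3464     2.454     2.458      2.81
  Δ           1.048     3.144    -2.096    -2.096
  eq          1.394     5.598    0.3621    0.7141
  solve Keq expr → x = -1.048; check Q = 2.7340e-04
Then add 0.1591 M of B.
Step 2:
                  L         C         J         B
  init        1.394     5.598    0.3621    0.8732
  Δ         0.02144   0.06432  -0.04288  -0.04288
  eq          1.416     5.662    0.3192    0.8303
  solve Keq expr → x = -0.02144; check Q = 2.7340e-04
Then add 0.3096 M of B.
Step 3:
                  L         C         J         B
  init        1.416     5.662    0.3192      1.14
  Δ         0.03191   0.09572  -0.06381  -0.06381
  eq          1.448     5.758    0.2554     1.076
  solve Keq expr → x = -0.03191; check Q = 2.7340e-04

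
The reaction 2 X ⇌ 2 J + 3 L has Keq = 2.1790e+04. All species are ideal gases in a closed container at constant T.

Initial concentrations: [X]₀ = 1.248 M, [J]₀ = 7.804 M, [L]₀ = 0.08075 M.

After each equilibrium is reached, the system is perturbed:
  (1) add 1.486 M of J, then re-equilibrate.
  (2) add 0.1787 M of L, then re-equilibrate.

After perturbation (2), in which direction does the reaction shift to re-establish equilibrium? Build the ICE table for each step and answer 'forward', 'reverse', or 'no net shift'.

Direction: reverse

Q₀ = 0.02059 vs Keq = 2.1790e+04 ⇒ Q<K, forward
Step 1:
                  X         J         L
  Initial     1.248     7.804   0.08075
  Change     -1.109     1.109     1.663
  Equil      0.1391     8.913     1.744
  solve Keq expr → x = 0.5545; check Q = 2.1790e+04
Then add 1.486 M of J.
Step 2:
                  X         J         L
  Initial    0.1391      10.4     1.744
  Change    0.01895  -0.01895  -0.02842
  Equil       0.158     10.38     1.716
  solve Keq expr → x = -0.009474; check Q = 2.1790e+04
Then add 0.1787 M of L.
Step 3:
                  X         J         L
  Initial     0.158     10.38     1.894
  Change    0.02052  -0.02052  -0.03078
  Equil      0.1785     10.36     1.864
  solve Keq expr → x = -0.01026; check Q = 2.1790e+04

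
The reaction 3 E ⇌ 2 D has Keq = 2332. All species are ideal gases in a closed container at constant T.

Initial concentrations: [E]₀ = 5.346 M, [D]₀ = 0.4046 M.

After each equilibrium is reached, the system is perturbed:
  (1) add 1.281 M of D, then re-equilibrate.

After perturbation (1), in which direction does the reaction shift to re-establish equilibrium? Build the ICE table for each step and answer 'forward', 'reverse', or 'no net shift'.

Q₀ = 0.001071 vs Keq = 2332 ⇒ Q<K, forward
Step 1:
                    E           D
  init          5.346      0.4046
  Δ            -5.161       3.441
  eq           0.1851       3.845
  solve Keq expr → x = 1.72; check Q = 2332
Then add 1.281 M of D.
Step 2:
                    E           D
  init         0.1851       5.126
  Δ           0.03836    -0.02557
  eq           0.2234       5.101
  solve Keq expr → x = -0.01279; check Q = 2332

Direction: reverse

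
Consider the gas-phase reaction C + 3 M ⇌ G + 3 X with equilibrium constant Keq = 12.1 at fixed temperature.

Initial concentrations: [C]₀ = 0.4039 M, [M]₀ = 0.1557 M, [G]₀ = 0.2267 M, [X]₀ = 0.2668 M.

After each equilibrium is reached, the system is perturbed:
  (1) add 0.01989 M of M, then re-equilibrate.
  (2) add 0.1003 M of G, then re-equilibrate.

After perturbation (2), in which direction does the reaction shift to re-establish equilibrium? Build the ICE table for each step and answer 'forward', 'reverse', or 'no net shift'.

Q₀ = 2.824 vs Keq = 12.1 ⇒ Q<K, forward
Step 1:
                   C          M          G          X
  init        0.4039     0.1557     0.2267     0.2668
  Δ         -0.01381   -0.04143    0.01381    0.04143
  eq          0.3901     0.1143     0.2405     0.3082
  solve Keq expr → x = 0.01381; check Q = 12.1
Then add 0.01989 M of M.
Step 2:
                   C          M          G          X
  init        0.3901     0.1342     0.2405     0.3082
  Δ        -0.004541   -0.01362   0.004541    0.01362
  eq          0.3855     0.1205     0.2451     0.3219
  solve Keq expr → x = 0.004541; check Q = 12.1
Then add 0.1003 M of G.
Step 3:
                   C          M          G          X
  init        0.3855     0.1205     0.3454     0.3219
  Δ         0.003246   0.009739  -0.003246  -0.009739
  eq          0.3888     0.1303     0.3421     0.3121
  solve Keq expr → x = -0.003246; check Q = 12.1

Direction: reverse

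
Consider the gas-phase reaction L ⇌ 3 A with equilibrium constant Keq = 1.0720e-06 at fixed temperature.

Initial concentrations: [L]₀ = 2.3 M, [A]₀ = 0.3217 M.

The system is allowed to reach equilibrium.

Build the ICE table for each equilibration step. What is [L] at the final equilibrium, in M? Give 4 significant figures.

[L]_eq = 2.403 M

Q₀ = 0.01448 vs Keq = 1.0720e-06 ⇒ Q>K, reverse
Step 1:
                   L          A
  I              2.3     0.3217
  C           0.1027     -0.308
  E            2.403    0.01371
  solve Keq expr → x = -0.1027; check Q = 1.0720e-06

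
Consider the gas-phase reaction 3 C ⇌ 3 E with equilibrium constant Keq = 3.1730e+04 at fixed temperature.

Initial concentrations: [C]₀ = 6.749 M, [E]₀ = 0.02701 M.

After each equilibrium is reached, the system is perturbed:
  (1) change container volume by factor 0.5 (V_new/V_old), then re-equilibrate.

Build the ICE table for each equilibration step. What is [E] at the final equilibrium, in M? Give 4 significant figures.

[E]_eq = 13.14 M

Q₀ = 6.4100e-08 vs Keq = 3.1730e+04 ⇒ Q<K, forward
Step 1:
                   C          E
  Initial      6.749    0.02701
  Change      -6.542      6.542
  Equil       0.2075      6.569
  solve Keq expr → x = 2.181; check Q = 3.1730e+04
Then change container volume by factor 0.5 (V_new/V_old).
Step 2:
                   C          E
  Initial      0.415      13.14
  Change           0          0
  Equil        0.415      13.14
  solve Keq expr → x = 0; check Q = 3.1730e+04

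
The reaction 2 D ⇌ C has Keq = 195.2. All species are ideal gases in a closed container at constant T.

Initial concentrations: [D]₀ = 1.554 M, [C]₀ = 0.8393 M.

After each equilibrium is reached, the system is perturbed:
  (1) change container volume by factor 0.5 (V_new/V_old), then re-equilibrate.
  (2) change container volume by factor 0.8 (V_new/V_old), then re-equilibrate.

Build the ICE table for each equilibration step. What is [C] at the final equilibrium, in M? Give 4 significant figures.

Q₀ = 0.3475 vs Keq = 195.2 ⇒ Q<K, forward
Step 1:
                    D           C
  Initial       1.554      0.8393
  Change       -1.464      0.7321
  Equil       0.08972       1.571
  solve Keq expr → x = 0.7321; check Q = 195.2
Then change container volume by factor 0.5 (V_new/V_old).
Step 2:
                    D           C
  Initial      0.1794       3.143
  Change     -0.05203     0.02602
  Equil        0.1274       3.169
  solve Keq expr → x = 0.02602; check Q = 195.2
Then change container volume by factor 0.8 (V_new/V_old).
Step 3:
                    D           C
  Initial      0.1593       3.961
  Change     -0.01666    0.008332
  Equil        0.1426       3.969
  solve Keq expr → x = 0.008332; check Q = 195.2

[C]_eq = 3.969 M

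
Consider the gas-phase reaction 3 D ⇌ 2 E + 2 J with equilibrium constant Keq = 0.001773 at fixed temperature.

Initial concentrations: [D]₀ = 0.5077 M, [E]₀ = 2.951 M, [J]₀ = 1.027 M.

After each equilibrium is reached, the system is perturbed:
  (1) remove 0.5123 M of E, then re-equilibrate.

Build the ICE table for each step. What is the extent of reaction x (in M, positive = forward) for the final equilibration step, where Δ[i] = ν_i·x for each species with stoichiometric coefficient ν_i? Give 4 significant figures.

x = 0.008901 M

Q₀ = 70.19 vs Keq = 0.001773 ⇒ Q>K, reverse
Step 1:
                   D          E          J
  I           0.5077      2.951      1.027
  C            1.453    -0.9687    -0.9687
  E            1.961      1.982    0.05832
  solve Keq expr → x = -0.4843; check Q = 0.001773
Then remove 0.5123 M of E.
Step 2:
                   D          E          J
  I            1.961       1.47    0.05832
  C          -0.0267     0.0178     0.0178
  E            1.934      1.488    0.07612
  solve Keq expr → x = 0.008901; check Q = 0.001773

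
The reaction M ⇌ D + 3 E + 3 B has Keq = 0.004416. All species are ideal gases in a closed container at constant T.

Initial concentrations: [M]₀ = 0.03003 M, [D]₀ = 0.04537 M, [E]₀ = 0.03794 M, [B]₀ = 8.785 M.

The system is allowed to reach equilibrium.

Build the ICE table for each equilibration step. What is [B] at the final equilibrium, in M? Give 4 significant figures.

Q₀ = 0.05594 vs Keq = 0.004416 ⇒ Q>K, reverse
Step 1:
                  M         D         E         B
  Initial   0.03003   0.04537   0.03794     8.785
  Change   0.006532 -0.006532   -0.0196   -0.0196
  Equil     0.03656   0.03884   0.01834     8.765
  solve Keq expr → x = -0.006532; check Q = 0.004416

[B]_eq = 8.765 M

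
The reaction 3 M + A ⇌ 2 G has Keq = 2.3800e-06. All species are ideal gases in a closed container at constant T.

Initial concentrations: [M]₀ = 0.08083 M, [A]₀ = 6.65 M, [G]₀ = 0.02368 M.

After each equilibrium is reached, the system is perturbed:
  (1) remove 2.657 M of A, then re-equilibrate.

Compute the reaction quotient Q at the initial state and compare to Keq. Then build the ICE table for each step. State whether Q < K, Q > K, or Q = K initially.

Q₀ = 0.1597; Q > K (proceeds reverse)

Q₀ = 0.1597 vs Keq = 2.3800e-06 ⇒ Q>K, reverse
Step 1:
                   M          A          G
  Initial    0.08083       6.65    0.02368
  Change     0.03528    0.01176   -0.02352
  Equil       0.1161      6.662 1.5755e-04
  solve Keq expr → x = -0.01176; check Q = 2.3800e-06
Then remove 2.657 M of A.
Step 2:
                   M          A          G
  Initial     0.1161      4.005 1.5755e-04
  Change  5.2965e-05 1.7655e-05 -3.5310e-05
  Equil       0.1162      4.005 1.2224e-04
  solve Keq expr → x = -1.7655e-05; check Q = 2.3800e-06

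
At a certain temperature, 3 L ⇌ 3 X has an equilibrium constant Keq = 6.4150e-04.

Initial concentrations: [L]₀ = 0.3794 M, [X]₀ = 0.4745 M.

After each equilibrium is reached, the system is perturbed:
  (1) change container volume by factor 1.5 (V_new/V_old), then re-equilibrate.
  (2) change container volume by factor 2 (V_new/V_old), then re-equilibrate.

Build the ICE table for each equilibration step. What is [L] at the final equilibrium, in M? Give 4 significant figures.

Q₀ = 1.956 vs Keq = 6.4150e-04 ⇒ Q>K, reverse
Step 1:
                   L          X
  init        0.3794     0.4745
  Δ           0.4067    -0.4067
  eq          0.7861     0.0678
  solve Keq expr → x = -0.1356; check Q = 6.4150e-04
Then change container volume by factor 1.5 (V_new/V_old).
Step 2:
                   L          X
  init        0.5241     0.0452
  Δ                0          0
  eq          0.5241     0.0452
  solve Keq expr → x = 0; check Q = 6.4150e-04
Then change container volume by factor 2 (V_new/V_old).
Step 3:
                   L          X
  init         0.262     0.0226
  Δ                0          0
  eq           0.262     0.0226
  solve Keq expr → x = 0; check Q = 6.4150e-04

[L]_eq = 0.262 M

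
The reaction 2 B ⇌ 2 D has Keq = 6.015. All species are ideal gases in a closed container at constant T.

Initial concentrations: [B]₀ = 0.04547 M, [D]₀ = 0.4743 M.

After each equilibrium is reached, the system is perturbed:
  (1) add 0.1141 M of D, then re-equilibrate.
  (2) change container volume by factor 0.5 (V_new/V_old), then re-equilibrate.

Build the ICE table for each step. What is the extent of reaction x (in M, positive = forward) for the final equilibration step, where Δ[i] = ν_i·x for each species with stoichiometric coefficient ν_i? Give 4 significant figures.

x = 0 M

Q₀ = 108.8 vs Keq = 6.015 ⇒ Q>K, reverse
Step 1:
                    B           D
  Initial     0.04547      0.4743
  Change       0.1051     -0.1051
  Equil        0.1505      0.3692
  solve Keq expr → x = -0.05254; check Q = 6.015
Then add 0.1141 M of D.
Step 2:
                    B           D
  Initial      0.1505      0.4833
  Change      0.03305    -0.03305
  Equil        0.1836      0.4503
  solve Keq expr → x = -0.01652; check Q = 6.015
Then change container volume by factor 0.5 (V_new/V_old).
Step 3:
                    B           D
  Initial      0.3672      0.9006
  Change            0           0
  Equil        0.3672      0.9006
  solve Keq expr → x = 0; check Q = 6.015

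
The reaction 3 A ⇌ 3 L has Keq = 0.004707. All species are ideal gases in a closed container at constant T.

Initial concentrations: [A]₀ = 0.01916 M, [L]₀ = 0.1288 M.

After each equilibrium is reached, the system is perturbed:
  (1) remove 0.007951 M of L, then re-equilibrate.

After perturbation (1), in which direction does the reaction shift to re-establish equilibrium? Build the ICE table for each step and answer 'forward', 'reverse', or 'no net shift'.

Direction: forward

Q₀ = 303.8 vs Keq = 0.004707 ⇒ Q>K, reverse
Step 1:
                  A         L
  I         0.01916    0.1288
  C          0.1076   -0.1076
  E          0.1267   0.02124
  solve Keq expr → x = -0.03585; check Q = 0.004707
Then remove 0.007951 M of L.
Step 2:
                  A         L
  I          0.1267   0.01329
  C        -0.00681   0.00681
  E          0.1199    0.0201
  solve Keq expr → x = 0.00227; check Q = 0.004707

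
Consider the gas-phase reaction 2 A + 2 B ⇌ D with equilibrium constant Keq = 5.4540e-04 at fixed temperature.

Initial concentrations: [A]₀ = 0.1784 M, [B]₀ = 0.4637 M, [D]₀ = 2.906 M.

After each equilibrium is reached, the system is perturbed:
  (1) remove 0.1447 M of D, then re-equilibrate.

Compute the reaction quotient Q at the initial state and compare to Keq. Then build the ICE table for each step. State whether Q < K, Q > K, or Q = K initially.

Q₀ = 424.7; Q > K (proceeds reverse)

Q₀ = 424.7 vs Keq = 5.4540e-04 ⇒ Q>K, reverse
Step 1:
                  A         B         D
  init       0.1784    0.4637     2.906
  Δ           4.963     4.963    -2.481
  eq          5.141     5.427    0.4245
  solve Keq expr → x = -2.481; check Q = 5.4540e-04
Then remove 0.1447 M of D.
Step 2:
                  A         B         D
  init        5.141     5.427    0.2798
  Δ         -0.1796   -0.1796   0.08981
  eq          4.962     5.247    0.3697
  solve Keq expr → x = 0.08981; check Q = 5.4540e-04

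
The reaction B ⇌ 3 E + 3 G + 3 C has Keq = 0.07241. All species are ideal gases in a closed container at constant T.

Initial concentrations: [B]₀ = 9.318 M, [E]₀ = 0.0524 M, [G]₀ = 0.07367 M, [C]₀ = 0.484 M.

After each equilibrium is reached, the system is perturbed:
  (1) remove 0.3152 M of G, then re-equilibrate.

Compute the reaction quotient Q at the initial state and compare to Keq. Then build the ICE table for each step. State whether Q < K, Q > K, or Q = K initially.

Q₀ = 6.9997e-10; Q < K (proceeds forward)

Q₀ = 6.9997e-10 vs Keq = 0.07241 ⇒ Q<K, forward
Step 1:
                    B           E           G           C
  init          9.318      0.0524     0.07367       0.484
  Δ           -0.2565      0.7696      0.7696      0.7696
  eq            9.061       0.822      0.8433       1.254
  solve Keq expr → x = 0.2565; check Q = 0.07241
Then remove 0.3152 M of G.
Step 2:
                    B           E           G           C
  init          9.061       0.822      0.5281       1.254
  Δ          -0.04342      0.1303      0.1303      0.1303
  eq            9.018      0.9523      0.6583       1.384
  solve Keq expr → x = 0.04342; check Q = 0.07241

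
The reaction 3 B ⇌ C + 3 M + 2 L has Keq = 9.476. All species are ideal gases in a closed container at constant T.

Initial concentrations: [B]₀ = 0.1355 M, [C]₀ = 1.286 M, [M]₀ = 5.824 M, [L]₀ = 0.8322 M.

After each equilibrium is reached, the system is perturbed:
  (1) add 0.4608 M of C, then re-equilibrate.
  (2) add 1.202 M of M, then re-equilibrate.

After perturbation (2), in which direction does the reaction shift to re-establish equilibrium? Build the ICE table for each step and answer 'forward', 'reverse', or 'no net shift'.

Direction: reverse

Q₀ = 7.0720e+04 vs Keq = 9.476 ⇒ Q>K, reverse
Step 1:
                   B          C          M          L
  I           0.1355      1.286      5.824     0.8322
  C           0.8454    -0.2818    -0.8454    -0.5636
  E           0.9809      1.004      4.979     0.2686
  solve Keq expr → x = -0.2818; check Q = 9.476
Then add 0.4608 M of C.
Step 2:
                   B          C          M          L
  I           0.9809      1.465      4.979     0.2686
  C          0.04165   -0.01388   -0.04165   -0.02776
  E            1.023      1.451      4.937     0.2409
  solve Keq expr → x = -0.01388; check Q = 9.476
Then add 1.202 M of M.
Step 3:
                   B          C          M          L
  I            1.023      1.451      6.139     0.2409
  C          0.06745   -0.02248   -0.06745   -0.04497
  E             1.09      1.429      6.072     0.1959
  solve Keq expr → x = -0.02248; check Q = 9.476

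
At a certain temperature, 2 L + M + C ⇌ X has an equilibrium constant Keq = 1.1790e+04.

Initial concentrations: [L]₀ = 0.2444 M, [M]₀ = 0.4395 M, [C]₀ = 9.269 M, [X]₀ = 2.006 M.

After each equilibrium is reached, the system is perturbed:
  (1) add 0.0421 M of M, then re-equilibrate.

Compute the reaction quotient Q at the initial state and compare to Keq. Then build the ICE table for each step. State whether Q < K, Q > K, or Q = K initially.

Q₀ = 8.244; Q < K (proceeds forward)

Q₀ = 8.244 vs Keq = 1.1790e+04 ⇒ Q<K, forward
Step 1:
                    L           M           C           X
  init         0.2444      0.4395       9.269       2.006
  Δ           -0.2366     -0.1183     -0.1183      0.1183
  eq         0.007829      0.3212       9.151       2.124
  solve Keq expr → x = 0.1183; check Q = 1.1790e+04
Then add 0.0421 M of M.
Step 2:
                    L           M           C           X
  init       0.007829      0.3633       9.151       2.124
  Δ       -4.6473e-04 -2.3237e-04 -2.3237e-04  2.3237e-04
  eq         0.007365      0.3631        9.15       2.125
  solve Keq expr → x = 2.3237e-04; check Q = 1.1790e+04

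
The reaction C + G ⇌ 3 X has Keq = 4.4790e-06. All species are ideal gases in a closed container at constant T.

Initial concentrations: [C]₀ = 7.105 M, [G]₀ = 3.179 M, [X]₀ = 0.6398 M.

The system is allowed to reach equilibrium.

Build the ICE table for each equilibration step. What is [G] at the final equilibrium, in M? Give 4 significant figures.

[G]_eq = 3.376 M

Q₀ = 0.0116 vs Keq = 4.4790e-06 ⇒ Q>K, reverse
Step 1:
                  C         G         X
  I           7.105     3.179    0.6398
  C          0.1973    0.1973   -0.5918
  E           7.302     3.376   0.04798
  solve Keq expr → x = -0.1973; check Q = 4.4790e-06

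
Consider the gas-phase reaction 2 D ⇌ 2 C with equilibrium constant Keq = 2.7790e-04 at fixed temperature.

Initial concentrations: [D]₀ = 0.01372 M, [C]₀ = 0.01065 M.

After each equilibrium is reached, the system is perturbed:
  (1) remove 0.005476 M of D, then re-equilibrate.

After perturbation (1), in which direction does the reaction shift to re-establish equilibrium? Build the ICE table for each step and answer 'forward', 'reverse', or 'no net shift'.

Q₀ = 0.6025 vs Keq = 2.7790e-04 ⇒ Q>K, reverse
Step 1:
                    D           C
  Initial     0.01372     0.01065
  Change      0.01025    -0.01025
  Equil       0.02397  3.9959e-04
  solve Keq expr → x = -0.005125; check Q = 2.7790e-04
Then remove 0.005476 M of D.
Step 2:
                    D           C
  Initial     0.01849  3.9959e-04
  Change   8.9790e-05 -8.9790e-05
  Equil       0.01858  3.0980e-04
  solve Keq expr → x = -4.4895e-05; check Q = 2.7790e-04

Direction: reverse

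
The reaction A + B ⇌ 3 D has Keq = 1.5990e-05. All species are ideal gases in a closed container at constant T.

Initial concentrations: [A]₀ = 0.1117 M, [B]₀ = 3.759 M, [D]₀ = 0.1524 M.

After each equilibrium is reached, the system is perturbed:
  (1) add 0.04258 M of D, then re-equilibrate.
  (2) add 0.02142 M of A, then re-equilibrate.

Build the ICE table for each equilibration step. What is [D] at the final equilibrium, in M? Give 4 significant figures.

Q₀ = 0.00843 vs Keq = 1.5990e-05 ⇒ Q>K, reverse
Step 1:
                  A         B         D
  I          0.1117     3.759    0.1524
  C         0.04375   0.04375   -0.1313
  E          0.1555     3.803   0.02114
  solve Keq expr → x = -0.04375; check Q = 1.5990e-05
Then add 0.04258 M of D.
Step 2:
                  A         B         D
  I          0.1555     3.803   0.06372
  C         0.01398   0.01398  -0.04194
  E          0.1694     3.817   0.02179
  solve Keq expr → x = -0.01398; check Q = 1.5990e-05
Then add 0.02142 M of A.
Step 3:
                  A         B         D
  I          0.1909     3.817   0.02179
  C       -2.8995e-04 -2.8995e-04 8.6984e-04
  E          0.1906     3.816   0.02266
  solve Keq expr → x = 2.8995e-04; check Q = 1.5990e-05

[D]_eq = 0.02266 M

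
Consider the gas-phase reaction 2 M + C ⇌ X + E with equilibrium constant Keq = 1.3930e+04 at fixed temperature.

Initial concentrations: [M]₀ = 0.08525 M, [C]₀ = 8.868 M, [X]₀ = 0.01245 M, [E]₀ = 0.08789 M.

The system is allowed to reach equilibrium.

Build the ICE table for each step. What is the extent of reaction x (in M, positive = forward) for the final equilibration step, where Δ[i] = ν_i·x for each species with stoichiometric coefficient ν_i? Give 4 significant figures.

x = 0.0425 M

Q₀ = 0.01698 vs Keq = 1.3930e+04 ⇒ Q<K, forward
Step 1:
                    M           C           X           E
  init        0.08525       8.868     0.01245     0.08789
  Δ          -0.08501     -0.0425      0.0425      0.0425
  eq       2.4143e-04       8.825     0.05495      0.1304
  solve Keq expr → x = 0.0425; check Q = 1.3930e+04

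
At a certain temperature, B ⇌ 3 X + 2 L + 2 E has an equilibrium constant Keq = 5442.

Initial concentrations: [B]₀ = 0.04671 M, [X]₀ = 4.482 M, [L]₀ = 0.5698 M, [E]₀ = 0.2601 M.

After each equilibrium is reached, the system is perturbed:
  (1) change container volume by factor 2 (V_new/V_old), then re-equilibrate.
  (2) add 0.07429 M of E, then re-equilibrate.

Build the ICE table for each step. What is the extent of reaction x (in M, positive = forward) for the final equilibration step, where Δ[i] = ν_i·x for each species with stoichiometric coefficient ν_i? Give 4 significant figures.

Q₀ = 42.34 vs Keq = 5442 ⇒ Q<K, forward
Step 1:
                  B         X         L         E
  Initial   0.04671     4.482    0.5698    0.2601
  Change   -0.04573    0.1372   0.09146   0.09146
  Equil   9.7880e-04     4.619    0.6613    0.3516
  solve Keq expr → x = 0.04573; check Q = 5442
Then change container volume by factor 2 (V_new/V_old).
Step 2:
                  B         X         L         E
  Initial 4.8940e-04      2.31    0.3306    0.1758
  Change  -4.8161e-04  0.001445 9.6322e-04 9.6322e-04
  Equil   7.7906e-06     2.311    0.3316    0.1767
  solve Keq expr → x = 4.8161e-04; check Q = 5442
Then add 0.07429 M of E.
Step 3:
                  B         X         L         E
  Initial 7.7906e-06     2.311    0.3316     0.251
  Change  7.9216e-06 -2.3765e-05 -1.5843e-05 -1.5843e-05
  Equil   1.5712e-05     2.311    0.3316     0.251
  solve Keq expr → x = -7.9216e-06; check Q = 5442

x = -7.9216e-06 M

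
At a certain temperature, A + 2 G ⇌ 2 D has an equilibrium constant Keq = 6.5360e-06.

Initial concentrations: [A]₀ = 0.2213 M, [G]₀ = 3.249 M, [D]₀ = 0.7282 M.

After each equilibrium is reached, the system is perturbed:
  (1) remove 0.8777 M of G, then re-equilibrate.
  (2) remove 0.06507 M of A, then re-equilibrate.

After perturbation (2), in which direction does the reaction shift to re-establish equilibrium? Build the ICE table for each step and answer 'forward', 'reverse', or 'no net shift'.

Q₀ = 0.227 vs Keq = 6.5360e-06 ⇒ Q>K, reverse
Step 1:
                  A         G         D
  init       0.2213     3.249    0.7282
  Δ          0.3602    0.7205   -0.7205
  eq         0.5815     3.969  0.007739
  solve Keq expr → x = -0.3602; check Q = 6.5360e-06
Then remove 0.8777 M of G.
Step 2:
                  A         G         D
  init       0.5815     3.092  0.007739
  Δ       8.5171e-04  0.001703 -0.001703
  eq         0.5824     3.093  0.006035
  solve Keq expr → x = -8.5171e-04; check Q = 6.5360e-06
Then remove 0.06507 M of A.
Step 3:
                  A         G         D
  init       0.5173     3.093  0.006035
  Δ       1.7278e-04 3.4557e-04 -3.4557e-04
  eq         0.5175     3.094   0.00569
  solve Keq expr → x = -1.7278e-04; check Q = 6.5360e-06

Direction: reverse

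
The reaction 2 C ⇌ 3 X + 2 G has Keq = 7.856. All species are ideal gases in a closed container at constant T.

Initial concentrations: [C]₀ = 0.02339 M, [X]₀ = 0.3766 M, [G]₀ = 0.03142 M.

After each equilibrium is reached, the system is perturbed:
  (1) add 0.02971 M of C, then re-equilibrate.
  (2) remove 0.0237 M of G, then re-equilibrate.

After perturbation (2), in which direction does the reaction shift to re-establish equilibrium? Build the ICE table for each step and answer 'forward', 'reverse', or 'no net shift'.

Q₀ = 0.09638 vs Keq = 7.856 ⇒ Q<K, forward
Step 1:
                   C          X          G
  I          0.02339     0.3766    0.03142
  C         -0.01878    0.02817    0.01878
  E         0.004612     0.4048     0.0502
  solve Keq expr → x = 0.009389; check Q = 7.856
Then add 0.02971 M of C.
Step 2:
                   C          X          G
  I          0.03432     0.4048     0.0502
  C         -0.02625    0.03937    0.02625
  E         0.008073     0.4441    0.07645
  solve Keq expr → x = 0.01312; check Q = 7.856
Then remove 0.0237 M of G.
Step 3:
                   C          X          G
  I         0.008073     0.4441    0.05275
  C        -0.002205   0.003308   0.002205
  E         0.005868     0.4474    0.05495
  solve Keq expr → x = 0.001103; check Q = 7.856

Direction: forward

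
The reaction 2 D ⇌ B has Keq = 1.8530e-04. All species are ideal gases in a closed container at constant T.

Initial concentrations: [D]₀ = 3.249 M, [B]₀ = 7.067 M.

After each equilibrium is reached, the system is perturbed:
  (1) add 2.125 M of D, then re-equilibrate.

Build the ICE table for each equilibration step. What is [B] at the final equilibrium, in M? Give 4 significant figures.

Q₀ = 0.6695 vs Keq = 1.8530e-04 ⇒ Q>K, reverse
Step 1:
                  D         B
  init        3.249     7.067
  Δ           14.02    -7.012
  eq          17.27   0.05528
  solve Keq expr → x = -7.012; check Q = 1.8530e-04
Then add 2.125 M of D.
Step 2:
                  D         B
  init         19.4   0.05528
  Δ        -0.02847   0.01423
  eq          19.37   0.06952
  solve Keq expr → x = 0.01423; check Q = 1.8530e-04

[B]_eq = 0.06952 M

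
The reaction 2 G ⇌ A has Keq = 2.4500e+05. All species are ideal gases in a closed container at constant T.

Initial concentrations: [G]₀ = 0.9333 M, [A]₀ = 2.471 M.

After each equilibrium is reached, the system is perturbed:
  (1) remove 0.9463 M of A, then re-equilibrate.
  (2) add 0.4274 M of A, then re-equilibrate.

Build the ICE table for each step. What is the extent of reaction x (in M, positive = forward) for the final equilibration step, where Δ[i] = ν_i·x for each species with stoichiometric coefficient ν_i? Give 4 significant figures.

x = -1.4554e-04 M

Q₀ = 2.837 vs Keq = 2.4500e+05 ⇒ Q<K, forward
Step 1:
                   G          A
  Initial     0.9333      2.471
  Change     -0.9298     0.4649
  Equil     0.003462      2.936
  solve Keq expr → x = 0.4649; check Q = 2.4500e+05
Then remove 0.9463 M of A.
Step 2:
                   G          A
  Initial   0.003462       1.99
  Change  -6.1176e-04 3.0588e-04
  Equil      0.00285       1.99
  solve Keq expr → x = 3.0588e-04; check Q = 2.4500e+05
Then add 0.4274 M of A.
Step 3:
                   G          A
  Initial    0.00285      2.417
  Change  2.9109e-04 -1.4554e-04
  Equil     0.003141      2.417
  solve Keq expr → x = -1.4554e-04; check Q = 2.4500e+05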